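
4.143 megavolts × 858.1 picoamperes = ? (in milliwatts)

4.143 × 10⁶ × 858.1 × 10⁻¹² = 3555.1083 × 10⁻⁶ W

3.5551083 milliwatts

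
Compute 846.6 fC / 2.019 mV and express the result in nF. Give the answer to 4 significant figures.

(846.6 × 10⁻¹⁵) / (2.019 × 10⁻³) = 419.316 × 10⁻¹² F

0.4193 nF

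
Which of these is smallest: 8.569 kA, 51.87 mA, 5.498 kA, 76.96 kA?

8.569 kA = 8569 A
51.87 mA = 0.05187 A
5.498 kA = 5498 A
76.96 kA = 76960 A

51.87 mA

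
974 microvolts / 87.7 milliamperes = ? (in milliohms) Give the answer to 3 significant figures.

(974 × 10^-6) / (87.7 × 10^-3) = 11.106 × 10^-3 Ω

11.1 milliohms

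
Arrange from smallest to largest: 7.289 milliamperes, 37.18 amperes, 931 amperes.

7.289 milliamperes < 37.18 amperes < 931 amperes

7.289 milliamperes = 0.007289 amperes
37.18 amperes = 37.18 amperes
931 amperes = 931 amperes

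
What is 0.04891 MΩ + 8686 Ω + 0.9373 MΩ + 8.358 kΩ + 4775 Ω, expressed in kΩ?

1008.029 kΩ

In kΩ:
  0.04891 MΩ = 0.04891 × 10³ kΩ = 48.91
  8686 Ω = 8686 × 10⁻³ kΩ = 8.686
  0.9373 MΩ = 0.9373 × 10³ kΩ = 937.3
  8.358 kΩ → 8.358
  4775 Ω = 4775 × 10⁻³ kΩ = 4.775
Sum: 48.91 + 8.686 + 937.3 + 8.358 + 4.775 = 1008.029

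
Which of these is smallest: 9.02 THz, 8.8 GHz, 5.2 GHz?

5.2 GHz

9.02 THz = 9020000000000 Hz
8.8 GHz = 8800000000 Hz
5.2 GHz = 5200000000 Hz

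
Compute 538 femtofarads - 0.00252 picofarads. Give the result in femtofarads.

In femtofarads:
  538 femtofarads → 538
  0.00252 picofarads = 0.00252e3 femtofarads = 2.52
Difference: 538 - 2.52 = 535.48

535.48 femtofarads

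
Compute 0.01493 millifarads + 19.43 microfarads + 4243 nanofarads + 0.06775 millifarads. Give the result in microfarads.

106.353 microfarads

In microfarads:
  0.01493 millifarads = 0.01493 × 10³ microfarads = 14.93
  19.43 microfarads → 19.43
  4243 nanofarads = 4243 × 10⁻³ microfarads = 4.243
  0.06775 millifarads = 0.06775 × 10³ microfarads = 67.75
Sum: 14.93 + 19.43 + 4.243 + 67.75 = 106.353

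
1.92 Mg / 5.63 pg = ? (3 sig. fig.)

341000000000000000

(1.92 × 10⁶) / (5.63 × 10⁻¹²) = 0.341 × 10¹⁸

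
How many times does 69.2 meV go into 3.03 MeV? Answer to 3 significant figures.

(3.03 × 10⁶) / (69.2 × 10⁻³) = 0.04379 × 10⁹

43800000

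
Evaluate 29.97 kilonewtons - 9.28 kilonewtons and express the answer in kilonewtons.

20.69 kilonewtons

In kilonewtons:
  29.97 kilonewtons → 29.97
  9.28 kilonewtons → 9.28
Difference: 29.97 - 9.28 = 20.69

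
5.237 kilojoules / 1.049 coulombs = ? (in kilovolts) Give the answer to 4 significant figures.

(5.237 × 10³) / (1.049) = 4.99237 × 10³ V

4.992 kilovolts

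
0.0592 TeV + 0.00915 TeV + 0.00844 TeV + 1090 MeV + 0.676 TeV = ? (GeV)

In GeV:
  0.0592 TeV = 0.0592e3 GeV = 59.2
  0.00915 TeV = 0.00915e3 GeV = 9.15
  0.00844 TeV = 0.00844e3 GeV = 8.44
  1090 MeV = 1090e-3 GeV = 1.09
  0.676 TeV = 0.676e3 GeV = 676
Sum: 59.2 + 9.15 + 8.44 + 1.09 + 676 = 753.88

753.88 GeV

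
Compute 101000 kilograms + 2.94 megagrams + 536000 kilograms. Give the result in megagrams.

639.94 megagrams

In megagrams:
  101000 kilograms = 101000 × 10^-3 megagrams = 101
  2.94 megagrams → 2.94
  536000 kilograms = 536000 × 10^-3 megagrams = 536
Sum: 101 + 2.94 + 536 = 639.94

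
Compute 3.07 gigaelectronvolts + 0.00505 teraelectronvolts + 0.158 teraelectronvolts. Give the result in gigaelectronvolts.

166.12 gigaelectronvolts

In gigaelectronvolts:
  3.07 gigaelectronvolts → 3.07
  0.00505 teraelectronvolts = 0.00505e3 gigaelectronvolts = 5.05
  0.158 teraelectronvolts = 0.158e3 gigaelectronvolts = 158
Sum: 3.07 + 5.05 + 158 = 166.12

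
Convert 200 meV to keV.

0.0002 keV

milli = 10^-3, kilo = 10^3; factor is 10^-6.
200 × 10^-6 = 0.0002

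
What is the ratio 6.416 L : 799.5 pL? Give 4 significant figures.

(6.416) / (799.5e-12) = 0.008025e12

8025000000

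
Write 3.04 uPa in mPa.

micro = 10⁻⁶, milli = 10⁻³; factor is 10⁻³.
3.04 × 10⁻³ = 0.00304

0.00304 mPa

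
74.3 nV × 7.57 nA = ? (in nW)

74.3 × 10^-9 × 7.57 × 10^-9 = 562.451 × 10^-18 W

0.000000562451 nW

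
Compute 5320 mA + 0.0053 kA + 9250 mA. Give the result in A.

In A:
  5320 mA = 5320 × 10⁻³ A = 5.32
  0.0053 kA = 0.0053 × 10³ A = 5.3
  9250 mA = 9250 × 10⁻³ A = 9.25
Sum: 5.32 + 5.3 + 9.25 = 19.87

19.87 A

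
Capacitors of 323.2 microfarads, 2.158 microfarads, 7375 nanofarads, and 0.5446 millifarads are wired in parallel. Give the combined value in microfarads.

877.333 microfarads

In microfarads:
  323.2 microfarads → 323.2
  2.158 microfarads → 2.158
  7375 nanofarads = 7375 × 10⁻³ microfarads = 7.375
  0.5446 millifarads = 0.5446 × 10³ microfarads = 544.6
Sum: 323.2 + 2.158 + 7.375 + 544.6 = 877.333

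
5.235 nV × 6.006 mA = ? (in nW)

0.03144141 nW

5.235e-9 × 6.006e-3 = 31.44141e-12 W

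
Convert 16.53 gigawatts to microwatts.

16530000000000000 microwatts

giga = 10⁹, micro = 10⁻⁶; factor is 10¹⁵.
16.53 × 10¹⁵ = 16530000000000000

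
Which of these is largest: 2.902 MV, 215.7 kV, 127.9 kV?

2.902 MV

2.902 MV = 2902000 V
215.7 kV = 215700 V
127.9 kV = 127900 V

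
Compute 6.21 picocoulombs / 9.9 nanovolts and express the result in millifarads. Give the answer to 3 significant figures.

(6.21 × 10^-12) / (9.9 × 10^-9) = 0.62727 × 10^-3 F

0.627 millifarads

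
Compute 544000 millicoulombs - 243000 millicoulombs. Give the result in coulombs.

In coulombs:
  544000 millicoulombs = 544000 × 10⁻³ coulombs = 544
  243000 millicoulombs = 243000 × 10⁻³ coulombs = 243
Difference: 544 - 243 = 301

301 coulombs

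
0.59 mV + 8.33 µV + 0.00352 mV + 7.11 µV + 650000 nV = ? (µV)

In µV:
  0.59 mV = 0.59 × 10³ µV = 590
  8.33 µV → 8.33
  0.00352 mV = 0.00352 × 10³ µV = 3.52
  7.11 µV → 7.11
  650000 nV = 650000 × 10⁻³ µV = 650
Sum: 590 + 8.33 + 3.52 + 7.11 + 650 = 1258.96

1258.96 µV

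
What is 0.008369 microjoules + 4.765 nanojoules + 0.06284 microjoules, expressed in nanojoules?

75.974 nanojoules

In nanojoules:
  0.008369 microjoules = 0.008369 × 10^3 nanojoules = 8.369
  4.765 nanojoules → 4.765
  0.06284 microjoules = 0.06284 × 10^3 nanojoules = 62.84
Sum: 8.369 + 4.765 + 62.84 = 75.974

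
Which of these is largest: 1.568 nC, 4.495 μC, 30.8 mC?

30.8 mC

1.568 nC = 0.000000001568 C
4.495 μC = 0.000004495 C
30.8 mC = 0.0308 C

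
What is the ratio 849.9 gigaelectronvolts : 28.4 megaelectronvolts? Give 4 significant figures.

(849.9 × 10⁹) / (28.4 × 10⁶) = 29.926 × 10³

29930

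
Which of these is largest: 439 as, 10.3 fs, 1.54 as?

439 as = 0.000000000000000439 s
10.3 fs = 0.0000000000000103 s
1.54 as = 0.00000000000000000154 s

10.3 fs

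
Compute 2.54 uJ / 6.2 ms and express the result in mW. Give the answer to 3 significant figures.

0.410 mW

(2.54e-6) / (6.2e-3) = 0.40968e-3 W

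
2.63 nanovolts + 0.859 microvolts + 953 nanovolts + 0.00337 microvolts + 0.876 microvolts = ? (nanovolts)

2694 nanovolts

In nanovolts:
  2.63 nanovolts → 2.63
  0.859 microvolts = 0.859e3 nanovolts = 859
  953 nanovolts → 953
  0.00337 microvolts = 0.00337e3 nanovolts = 3.37
  0.876 microvolts = 0.876e3 nanovolts = 876
Sum: 2.63 + 859 + 953 + 3.37 + 876 = 2694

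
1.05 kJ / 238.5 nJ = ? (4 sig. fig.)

4403000000

(1.05e3) / (238.5e-9) = 0.0044025e12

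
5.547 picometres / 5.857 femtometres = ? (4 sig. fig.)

947.1

(5.547 × 10⁻¹²) / (5.857 × 10⁻¹⁵) = 0.94707 × 10³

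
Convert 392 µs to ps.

392000000 ps

micro = 1e-6, pico = 1e-12; factor is 1e6.
392 × 1e6 = 392000000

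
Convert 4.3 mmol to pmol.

milli = 10^-3, pico = 10^-12; factor is 10^9.
4.3 × 10^9 = 4300000000

4300000000 pmol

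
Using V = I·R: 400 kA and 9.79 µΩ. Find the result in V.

3.916 V

400 × 10³ × 9.79 × 10⁻⁶ = 3916 × 10⁻³ V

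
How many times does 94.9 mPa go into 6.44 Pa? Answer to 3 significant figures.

(6.44) / (94.9 × 10^-3) = 0.06786 × 10^3

67.9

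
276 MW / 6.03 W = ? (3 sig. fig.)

45800000

(276e6) / (6.03) = 45.77e6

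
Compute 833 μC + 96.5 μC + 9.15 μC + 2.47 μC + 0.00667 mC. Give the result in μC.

947.79 μC

In μC:
  833 μC → 833
  96.5 μC → 96.5
  9.15 μC → 9.15
  2.47 μC → 2.47
  0.00667 mC = 0.00667e3 μC = 6.67
Sum: 833 + 96.5 + 9.15 + 2.47 + 6.67 = 947.79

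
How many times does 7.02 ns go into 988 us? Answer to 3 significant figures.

141000

(988 × 10⁻⁶) / (7.02 × 10⁻⁹) = 140.7 × 10³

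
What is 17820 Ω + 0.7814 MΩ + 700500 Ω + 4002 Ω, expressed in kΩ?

In kΩ:
  17820 Ω = 17820 × 10^-3 kΩ = 17.82
  0.7814 MΩ = 0.7814 × 10^3 kΩ = 781.4
  700500 Ω = 700500 × 10^-3 kΩ = 700.5
  4002 Ω = 4002 × 10^-3 kΩ = 4.002
Sum: 17.82 + 781.4 + 700.5 + 4.002 = 1503.722

1503.722 kΩ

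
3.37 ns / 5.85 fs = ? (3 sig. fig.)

576000

(3.37 × 10^-9) / (5.85 × 10^-15) = 0.5761 × 10^6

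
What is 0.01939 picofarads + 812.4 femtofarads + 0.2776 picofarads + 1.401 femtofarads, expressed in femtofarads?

In femtofarads:
  0.01939 picofarads = 0.01939 × 10³ femtofarads = 19.39
  812.4 femtofarads → 812.4
  0.2776 picofarads = 0.2776 × 10³ femtofarads = 277.6
  1.401 femtofarads → 1.401
Sum: 19.39 + 812.4 + 277.6 + 1.401 = 1110.791

1110.791 femtofarads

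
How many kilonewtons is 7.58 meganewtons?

7580 kilonewtons

mega = 1e6, kilo = 1e3; factor is 1e3.
7.58 × 1e3 = 7580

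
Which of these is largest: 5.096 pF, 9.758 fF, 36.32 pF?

5.096 pF = 0.000000000005096 F
9.758 fF = 0.000000000000009758 F
36.32 pF = 0.00000000003632 F

36.32 pF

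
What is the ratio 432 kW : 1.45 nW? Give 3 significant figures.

(432 × 10³) / (1.45 × 10⁻⁹) = 297.9 × 10¹²

298000000000000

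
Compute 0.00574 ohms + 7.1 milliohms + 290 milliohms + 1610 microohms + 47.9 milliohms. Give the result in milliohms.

352.35 milliohms

In milliohms:
  0.00574 ohms = 0.00574 × 10³ milliohms = 5.74
  7.1 milliohms → 7.1
  290 milliohms → 290
  1610 microohms = 1610 × 10⁻³ milliohms = 1.61
  47.9 milliohms → 47.9
Sum: 5.74 + 7.1 + 290 + 1.61 + 47.9 = 352.35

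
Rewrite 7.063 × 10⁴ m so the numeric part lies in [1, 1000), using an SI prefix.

= 70.63 × 10³ m; 10³ is kilo.

70.63 km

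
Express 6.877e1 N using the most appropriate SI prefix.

68.77 N

= 68.77 N; mantissa already in [1, 1000).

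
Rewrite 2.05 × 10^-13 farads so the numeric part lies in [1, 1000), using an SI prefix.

205 femtofarads

= 205 × 10^-15 farads; 10^-15 is femto.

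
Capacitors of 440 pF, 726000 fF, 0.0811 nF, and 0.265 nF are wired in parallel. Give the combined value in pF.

In pF:
  440 pF → 440
  726000 fF = 726000e-3 pF = 726
  0.0811 nF = 0.0811e3 pF = 81.1
  0.265 nF = 0.265e3 pF = 265
Sum: 440 + 726 + 81.1 + 265 = 1512.1

1512.1 pF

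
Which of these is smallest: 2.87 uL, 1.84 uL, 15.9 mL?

1.84 uL

2.87 uL = 0.00000287 L
1.84 uL = 0.00000184 L
15.9 mL = 0.0159 L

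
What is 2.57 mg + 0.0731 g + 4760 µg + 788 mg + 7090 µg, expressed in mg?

875.52 mg

In mg:
  2.57 mg → 2.57
  0.0731 g = 0.0731 × 10³ mg = 73.1
  4760 µg = 4760 × 10⁻³ mg = 4.76
  788 mg → 788
  7090 µg = 7090 × 10⁻³ mg = 7.09
Sum: 2.57 + 73.1 + 4.76 + 788 + 7.09 = 875.52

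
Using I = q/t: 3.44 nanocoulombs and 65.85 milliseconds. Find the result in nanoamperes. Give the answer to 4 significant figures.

(3.44 × 10^-9) / (65.85 × 10^-3) = 0.0522399 × 10^-6 A

52.24 nanoamperes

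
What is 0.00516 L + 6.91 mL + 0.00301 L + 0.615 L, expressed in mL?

630.08 mL

In mL:
  0.00516 L = 0.00516 × 10³ mL = 5.16
  6.91 mL → 6.91
  0.00301 L = 0.00301 × 10³ mL = 3.01
  0.615 L = 0.615 × 10³ mL = 615
Sum: 5.16 + 6.91 + 3.01 + 615 = 630.08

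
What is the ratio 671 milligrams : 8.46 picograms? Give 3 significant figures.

(671 × 10⁻³) / (8.46 × 10⁻¹²) = 79.31 × 10⁹

79300000000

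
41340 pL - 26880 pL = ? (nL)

14.46 nL

In nL:
  41340 pL = 41340e-3 nL = 41.34
  26880 pL = 26880e-3 nL = 26.88
Difference: 41.34 - 26.88 = 14.46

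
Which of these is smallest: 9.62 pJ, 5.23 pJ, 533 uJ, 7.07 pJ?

9.62 pJ = 0.00000000000962 J
5.23 pJ = 0.00000000000523 J
533 uJ = 0.000533 J
7.07 pJ = 0.00000000000707 J

5.23 pJ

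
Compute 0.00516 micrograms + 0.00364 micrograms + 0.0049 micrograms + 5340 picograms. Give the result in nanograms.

19.04 nanograms

In nanograms:
  0.00516 micrograms = 0.00516e3 nanograms = 5.16
  0.00364 micrograms = 0.00364e3 nanograms = 3.64
  0.0049 micrograms = 0.0049e3 nanograms = 4.9
  5340 picograms = 5340e-3 nanograms = 5.34
Sum: 5.16 + 3.64 + 4.9 + 5.34 = 19.04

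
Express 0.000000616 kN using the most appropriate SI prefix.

= 616 × 10^-6 N; 10^-6 is micro.

616 µN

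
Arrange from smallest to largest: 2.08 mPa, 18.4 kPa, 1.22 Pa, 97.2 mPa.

2.08 mPa = 0.00208 Pa
18.4 kPa = 18400 Pa
1.22 Pa = 1.22 Pa
97.2 mPa = 0.0972 Pa

2.08 mPa < 97.2 mPa < 1.22 Pa < 18.4 kPa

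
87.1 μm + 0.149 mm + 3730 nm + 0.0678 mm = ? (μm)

In μm:
  87.1 μm → 87.1
  0.149 mm = 0.149e3 μm = 149
  3730 nm = 3730e-3 μm = 3.73
  0.0678 mm = 0.0678e3 μm = 67.8
Sum: 87.1 + 149 + 3.73 + 67.8 = 307.63

307.63 μm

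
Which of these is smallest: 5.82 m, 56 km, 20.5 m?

5.82 m = 5.82 m
56 km = 56000 m
20.5 m = 20.5 m

5.82 m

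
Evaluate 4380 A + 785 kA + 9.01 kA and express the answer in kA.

In kA:
  4380 A = 4380e-3 kA = 4.38
  785 kA → 785
  9.01 kA → 9.01
Sum: 4.38 + 785 + 9.01 = 798.39

798.39 kA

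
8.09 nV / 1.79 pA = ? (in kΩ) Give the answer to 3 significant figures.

(8.09 × 10⁻⁹) / (1.79 × 10⁻¹²) = 4.5196 × 10³ Ω

4.52 kΩ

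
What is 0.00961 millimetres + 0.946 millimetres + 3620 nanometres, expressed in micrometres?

In micrometres:
  0.00961 millimetres = 0.00961 × 10³ micrometres = 9.61
  0.946 millimetres = 0.946 × 10³ micrometres = 946
  3620 nanometres = 3620 × 10⁻³ micrometres = 3.62
Sum: 9.61 + 946 + 3.62 = 959.23

959.23 micrometres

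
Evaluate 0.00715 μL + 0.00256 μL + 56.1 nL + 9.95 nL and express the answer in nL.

75.76 nL

In nL:
  0.00715 μL = 0.00715e3 nL = 7.15
  0.00256 μL = 0.00256e3 nL = 2.56
  56.1 nL → 56.1
  9.95 nL → 9.95
Sum: 7.15 + 2.56 + 56.1 + 9.95 = 75.76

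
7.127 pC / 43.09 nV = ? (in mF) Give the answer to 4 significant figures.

0.1654 mF

(7.127 × 10⁻¹²) / (43.09 × 10⁻⁹) = 0.165398 × 10⁻³ F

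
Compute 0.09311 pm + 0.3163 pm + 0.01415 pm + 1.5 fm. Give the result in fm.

In fm:
  0.09311 pm = 0.09311e3 fm = 93.11
  0.3163 pm = 0.3163e3 fm = 316.3
  0.01415 pm = 0.01415e3 fm = 14.15
  1.5 fm → 1.5
Sum: 93.11 + 316.3 + 14.15 + 1.5 = 425.06

425.06 fm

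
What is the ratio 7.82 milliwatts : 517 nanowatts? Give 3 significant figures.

15100

(7.82e-3) / (517e-9) = 0.01513e6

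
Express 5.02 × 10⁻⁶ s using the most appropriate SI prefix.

5.02 µs

= 5.02 × 10⁻⁶ s; 10⁻⁶ is micro.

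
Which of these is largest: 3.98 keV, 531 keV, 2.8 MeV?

2.8 MeV

3.98 keV = 3980 eV
531 keV = 531000 eV
2.8 MeV = 2800000 eV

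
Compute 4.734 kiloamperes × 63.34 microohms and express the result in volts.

0.29985156 volts

4.734 × 10^3 × 63.34 × 10^-6 = 299.85156 × 10^-3 V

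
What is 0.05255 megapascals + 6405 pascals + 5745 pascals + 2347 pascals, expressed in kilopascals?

67.047 kilopascals

In kilopascals:
  0.05255 megapascals = 0.05255 × 10^3 kilopascals = 52.55
  6405 pascals = 6405 × 10^-3 kilopascals = 6.405
  5745 pascals = 5745 × 10^-3 kilopascals = 5.745
  2347 pascals = 2347 × 10^-3 kilopascals = 2.347
Sum: 52.55 + 6.405 + 5.745 + 2.347 = 67.047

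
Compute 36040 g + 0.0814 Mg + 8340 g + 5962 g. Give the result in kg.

131.742 kg

In kg:
  36040 g = 36040 × 10^-3 kg = 36.04
  0.0814 Mg = 0.0814 × 10^3 kg = 81.4
  8340 g = 8340 × 10^-3 kg = 8.34
  5962 g = 5962 × 10^-3 kg = 5.962
Sum: 36.04 + 81.4 + 8.34 + 5.962 = 131.742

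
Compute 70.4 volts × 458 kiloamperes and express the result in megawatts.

70.4 × 458 × 10^3 = 32243.2 × 10^3 W

32.2432 megawatts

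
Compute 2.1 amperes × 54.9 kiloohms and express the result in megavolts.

0.11529 megavolts

2.1 × 54.9 × 10^3 = 115.29 × 10^3 V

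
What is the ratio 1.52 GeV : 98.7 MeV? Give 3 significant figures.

(1.52 × 10⁹) / (98.7 × 10⁶) = 0.0154 × 10³

15.4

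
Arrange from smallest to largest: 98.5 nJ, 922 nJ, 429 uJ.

98.5 nJ = 0.0000000985 J
922 nJ = 0.000000922 J
429 uJ = 0.000429 J

98.5 nJ < 922 nJ < 429 uJ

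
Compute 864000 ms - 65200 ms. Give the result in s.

In s:
  864000 ms = 864000e-3 s = 864
  65200 ms = 65200e-3 s = 65.2
Difference: 864 - 65.2 = 798.8

798.8 s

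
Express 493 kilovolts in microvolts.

493000000000 microvolts

kilo = 1e3, micro = 1e-6; factor is 1e9.
493 × 1e9 = 493000000000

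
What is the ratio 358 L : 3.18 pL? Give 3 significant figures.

(358) / (3.18 × 10^-12) = 112.6 × 10^12

113000000000000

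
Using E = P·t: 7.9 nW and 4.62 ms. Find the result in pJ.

36.498 pJ

7.9 × 10⁻⁹ × 4.62 × 10⁻³ = 36.498 × 10⁻¹² J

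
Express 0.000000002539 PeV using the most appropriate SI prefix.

= 2.539 × 10⁶ eV; 10⁶ is mega.

2.539 MeV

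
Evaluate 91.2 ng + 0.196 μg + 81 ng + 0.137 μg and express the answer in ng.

505.2 ng

In ng:
  91.2 ng → 91.2
  0.196 μg = 0.196 × 10³ ng = 196
  81 ng → 81
  0.137 μg = 0.137 × 10³ ng = 137
Sum: 91.2 + 196 + 81 + 137 = 505.2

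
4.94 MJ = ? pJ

mega = 10^6, pico = 10^-12; factor is 10^18.
4.94 × 10^18 = 4940000000000000000

4940000000000000000 pJ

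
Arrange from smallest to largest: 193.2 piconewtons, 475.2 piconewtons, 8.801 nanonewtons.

193.2 piconewtons = 0.0000000001932 newtons
475.2 piconewtons = 0.0000000004752 newtons
8.801 nanonewtons = 0.000000008801 newtons

193.2 piconewtons < 475.2 piconewtons < 8.801 nanonewtons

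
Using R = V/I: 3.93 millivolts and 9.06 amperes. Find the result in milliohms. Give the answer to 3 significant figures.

(3.93e-3) / (9.06) = 0.43377e-3 Ω

0.434 milliohms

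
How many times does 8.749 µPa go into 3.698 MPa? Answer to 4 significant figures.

(3.698 × 10^6) / (8.749 × 10^-6) = 0.42268 × 10^12

422700000000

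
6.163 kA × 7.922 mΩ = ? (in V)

48.823286 V

6.163e3 × 7.922e-3 = 48.823286 V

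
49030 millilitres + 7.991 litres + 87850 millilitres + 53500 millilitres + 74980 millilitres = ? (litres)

In litres:
  49030 millilitres = 49030 × 10^-3 litres = 49.03
  7.991 litres → 7.991
  87850 millilitres = 87850 × 10^-3 litres = 87.85
  53500 millilitres = 53500 × 10^-3 litres = 53.5
  74980 millilitres = 74980 × 10^-3 litres = 74.98
Sum: 49.03 + 7.991 + 87.85 + 53.5 + 74.98 = 273.351

273.351 litres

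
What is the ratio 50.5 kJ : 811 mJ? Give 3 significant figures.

62300

(50.5 × 10^3) / (811 × 10^-3) = 0.06227 × 10^6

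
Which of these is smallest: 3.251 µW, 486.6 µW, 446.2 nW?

3.251 µW = 0.000003251 W
486.6 µW = 0.0004866 W
446.2 nW = 0.0000004462 W

446.2 nW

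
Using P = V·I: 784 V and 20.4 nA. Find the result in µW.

15.9936 µW

784 × 20.4 × 10⁻⁹ = 15993.6 × 10⁻⁹ W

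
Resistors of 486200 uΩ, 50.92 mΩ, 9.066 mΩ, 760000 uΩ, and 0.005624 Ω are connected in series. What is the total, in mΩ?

In mΩ:
  486200 uΩ = 486200 × 10⁻³ mΩ = 486.2
  50.92 mΩ → 50.92
  9.066 mΩ → 9.066
  760000 uΩ = 760000 × 10⁻³ mΩ = 760
  0.005624 Ω = 0.005624 × 10³ mΩ = 5.624
Sum: 486.2 + 50.92 + 9.066 + 760 + 5.624 = 1311.81

1311.81 mΩ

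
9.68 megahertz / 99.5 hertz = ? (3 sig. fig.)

(9.68 × 10^6) / (99.5) = 0.09729 × 10^6

97300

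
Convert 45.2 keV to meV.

kilo = 10³, milli = 10⁻³; factor is 10⁶.
45.2 × 10⁶ = 45200000

45200000 meV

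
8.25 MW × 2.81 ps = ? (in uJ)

23.1825 uJ

8.25e6 × 2.81e-12 = 23.1825e-6 J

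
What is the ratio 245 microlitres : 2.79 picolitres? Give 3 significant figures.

87800000

(245e-6) / (2.79e-12) = 87.81e6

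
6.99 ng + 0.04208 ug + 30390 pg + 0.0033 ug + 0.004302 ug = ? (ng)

In ng:
  6.99 ng → 6.99
  0.04208 ug = 0.04208 × 10³ ng = 42.08
  30390 pg = 30390 × 10⁻³ ng = 30.39
  0.0033 ug = 0.0033 × 10³ ng = 3.3
  0.004302 ug = 0.004302 × 10³ ng = 4.302
Sum: 6.99 + 42.08 + 30.39 + 3.3 + 4.302 = 87.062

87.062 ng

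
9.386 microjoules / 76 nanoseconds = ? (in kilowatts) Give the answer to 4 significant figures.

0.1235 kilowatts

(9.386e-6) / (76e-9) = 0.1235e3 W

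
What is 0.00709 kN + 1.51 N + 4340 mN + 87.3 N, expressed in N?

In N:
  0.00709 kN = 0.00709 × 10³ N = 7.09
  1.51 N → 1.51
  4340 mN = 4340 × 10⁻³ N = 4.34
  87.3 N → 87.3
Sum: 7.09 + 1.51 + 4.34 + 87.3 = 100.24

100.24 N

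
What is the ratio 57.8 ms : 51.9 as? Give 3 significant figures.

(57.8 × 10^-3) / (51.9 × 10^-18) = 1.114 × 10^15

1110000000000000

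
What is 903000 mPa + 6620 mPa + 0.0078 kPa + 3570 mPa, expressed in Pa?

In Pa:
  903000 mPa = 903000 × 10^-3 Pa = 903
  6620 mPa = 6620 × 10^-3 Pa = 6.62
  0.0078 kPa = 0.0078 × 10^3 Pa = 7.8
  3570 mPa = 3570 × 10^-3 Pa = 3.57
Sum: 903 + 6.62 + 7.8 + 3.57 = 920.99

920.99 Pa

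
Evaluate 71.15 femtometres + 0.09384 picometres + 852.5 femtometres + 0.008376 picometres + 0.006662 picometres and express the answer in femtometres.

In femtometres:
  71.15 femtometres → 71.15
  0.09384 picometres = 0.09384 × 10³ femtometres = 93.84
  852.5 femtometres → 852.5
  0.008376 picometres = 0.008376 × 10³ femtometres = 8.376
  0.006662 picometres = 0.006662 × 10³ femtometres = 6.662
Sum: 71.15 + 93.84 + 852.5 + 8.376 + 6.662 = 1032.528

1032.528 femtometres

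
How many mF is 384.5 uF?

micro = 10⁻⁶, milli = 10⁻³; factor is 10⁻³.
384.5 × 10⁻³ = 0.3845

0.3845 mF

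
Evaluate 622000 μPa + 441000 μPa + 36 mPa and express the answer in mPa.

In mPa:
  622000 μPa = 622000e-3 mPa = 622
  441000 μPa = 441000e-3 mPa = 441
  36 mPa → 36
Sum: 622 + 441 + 36 = 1099

1099 mPa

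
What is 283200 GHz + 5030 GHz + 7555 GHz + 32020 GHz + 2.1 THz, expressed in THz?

329.905 THz

In THz:
  283200 GHz = 283200 × 10⁻³ THz = 283.2
  5030 GHz = 5030 × 10⁻³ THz = 5.03
  7555 GHz = 7555 × 10⁻³ THz = 7.555
  32020 GHz = 32020 × 10⁻³ THz = 32.02
  2.1 THz → 2.1
Sum: 283.2 + 5.03 + 7.555 + 32.02 + 2.1 = 329.905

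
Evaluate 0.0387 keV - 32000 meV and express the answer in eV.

In eV:
  0.0387 keV = 0.0387e3 eV = 38.7
  32000 meV = 32000e-3 eV = 32
Difference: 38.7 - 32 = 6.7

6.7 eV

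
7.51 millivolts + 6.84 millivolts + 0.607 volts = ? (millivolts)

In millivolts:
  7.51 millivolts → 7.51
  6.84 millivolts → 6.84
  0.607 volts = 0.607e3 millivolts = 607
Sum: 7.51 + 6.84 + 607 = 621.35

621.35 millivolts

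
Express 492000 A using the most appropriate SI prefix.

= 492 × 10³ A; 10³ is kilo.

492 kA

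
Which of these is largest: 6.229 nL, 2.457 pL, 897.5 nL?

897.5 nL

6.229 nL = 0.000000006229 L
2.457 pL = 0.000000000002457 L
897.5 nL = 0.0000008975 L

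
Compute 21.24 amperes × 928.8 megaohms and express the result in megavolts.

21.24 × 928.8 × 10^6 = 19727.712 × 10^6 V

19727.712 megavolts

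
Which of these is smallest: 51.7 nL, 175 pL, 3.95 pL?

3.95 pL

51.7 nL = 0.0000000517 L
175 pL = 0.000000000175 L
3.95 pL = 0.00000000000395 L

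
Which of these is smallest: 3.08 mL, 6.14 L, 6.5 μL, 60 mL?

3.08 mL = 0.00308 L
6.14 L = 6.14 L
6.5 μL = 0.0000065 L
60 mL = 0.06 L

6.5 μL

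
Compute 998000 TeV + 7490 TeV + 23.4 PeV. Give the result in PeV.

1028.89 PeV

In PeV:
  998000 TeV = 998000e-3 PeV = 998
  7490 TeV = 7490e-3 PeV = 7.49
  23.4 PeV → 23.4
Sum: 998 + 7.49 + 23.4 = 1028.89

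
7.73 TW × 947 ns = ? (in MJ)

7.32031 MJ

7.73 × 10¹² × 947 × 10⁻⁹ = 7320.31 × 10³ J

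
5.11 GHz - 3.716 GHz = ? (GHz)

In GHz:
  5.11 GHz → 5.11
  3.716 GHz → 3.716
Difference: 5.11 - 3.716 = 1.394

1.394 GHz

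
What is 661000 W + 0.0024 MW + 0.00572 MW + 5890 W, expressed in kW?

In kW:
  661000 W = 661000 × 10^-3 kW = 661
  0.0024 MW = 0.0024 × 10^3 kW = 2.4
  0.00572 MW = 0.00572 × 10^3 kW = 5.72
  5890 W = 5890 × 10^-3 kW = 5.89
Sum: 661 + 2.4 + 5.72 + 5.89 = 675.01

675.01 kW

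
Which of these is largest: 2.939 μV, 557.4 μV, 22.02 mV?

2.939 μV = 0.000002939 V
557.4 μV = 0.0005574 V
22.02 mV = 0.02202 V

22.02 mV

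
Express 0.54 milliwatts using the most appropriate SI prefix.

540 microwatts

= 540 × 10⁻⁶ watts; 10⁻⁶ is micro.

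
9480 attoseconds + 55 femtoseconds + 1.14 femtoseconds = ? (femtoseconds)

65.62 femtoseconds

In femtoseconds:
  9480 attoseconds = 9480 × 10^-3 femtoseconds = 9.48
  55 femtoseconds → 55
  1.14 femtoseconds → 1.14
Sum: 9.48 + 55 + 1.14 = 65.62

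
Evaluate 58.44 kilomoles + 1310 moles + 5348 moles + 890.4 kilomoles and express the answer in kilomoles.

955.498 kilomoles

In kilomoles:
  58.44 kilomoles → 58.44
  1310 moles = 1310 × 10^-3 kilomoles = 1.31
  5348 moles = 5348 × 10^-3 kilomoles = 5.348
  890.4 kilomoles → 890.4
Sum: 58.44 + 1.31 + 5.348 + 890.4 = 955.498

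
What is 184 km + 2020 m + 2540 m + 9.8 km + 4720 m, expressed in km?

203.08 km

In km:
  184 km → 184
  2020 m = 2020e-3 km = 2.02
  2540 m = 2540e-3 km = 2.54
  9.8 km → 9.8
  4720 m = 4720e-3 km = 4.72
Sum: 184 + 2.02 + 2.54 + 9.8 + 4.72 = 203.08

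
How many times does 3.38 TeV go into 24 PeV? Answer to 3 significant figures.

7100

(24e15) / (3.38e12) = 7.101e3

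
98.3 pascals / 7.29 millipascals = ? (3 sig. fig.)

(98.3) / (7.29e-3) = 13.48e3

13500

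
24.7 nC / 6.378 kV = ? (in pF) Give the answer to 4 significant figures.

(24.7 × 10⁻⁹) / (6.378 × 10³) = 3.87269 × 10⁻¹² F

3.873 pF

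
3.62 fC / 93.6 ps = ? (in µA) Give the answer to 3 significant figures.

38.7 µA

(3.62 × 10⁻¹⁵) / (93.6 × 10⁻¹²) = 0.038675 × 10⁻³ A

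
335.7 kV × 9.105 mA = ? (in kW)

335.7 × 10^3 × 9.105 × 10^-3 = 3056.5485 W

3.0565485 kW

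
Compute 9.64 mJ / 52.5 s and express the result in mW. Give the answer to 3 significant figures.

(9.64 × 10^-3) / (52.5) = 0.18362 × 10^-3 W

0.184 mW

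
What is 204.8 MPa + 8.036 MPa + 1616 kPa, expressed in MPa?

214.452 MPa

In MPa:
  204.8 MPa → 204.8
  8.036 MPa → 8.036
  1616 kPa = 1616e-3 MPa = 1.616
Sum: 204.8 + 8.036 + 1.616 = 214.452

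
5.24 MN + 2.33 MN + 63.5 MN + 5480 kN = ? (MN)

76.55 MN

In MN:
  5.24 MN → 5.24
  2.33 MN → 2.33
  63.5 MN → 63.5
  5480 kN = 5480 × 10^-3 MN = 5.48
Sum: 5.24 + 2.33 + 63.5 + 5.48 = 76.55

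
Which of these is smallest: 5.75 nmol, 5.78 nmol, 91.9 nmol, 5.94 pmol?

5.75 nmol = 0.00000000575 mol
5.78 nmol = 0.00000000578 mol
91.9 nmol = 0.0000000919 mol
5.94 pmol = 0.00000000000594 mol

5.94 pmol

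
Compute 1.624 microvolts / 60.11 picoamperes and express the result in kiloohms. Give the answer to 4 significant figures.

27.02 kiloohms

(1.624 × 10⁻⁶) / (60.11 × 10⁻¹²) = 0.0270171 × 10⁶ Ω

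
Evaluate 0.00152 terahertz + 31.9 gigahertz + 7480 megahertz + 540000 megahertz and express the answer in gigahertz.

580.9 gigahertz

In gigahertz:
  0.00152 terahertz = 0.00152 × 10^3 gigahertz = 1.52
  31.9 gigahertz → 31.9
  7480 megahertz = 7480 × 10^-3 gigahertz = 7.48
  540000 megahertz = 540000 × 10^-3 gigahertz = 540
Sum: 1.52 + 31.9 + 7.48 + 540 = 580.9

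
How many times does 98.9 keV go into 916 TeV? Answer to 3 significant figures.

(916 × 10¹²) / (98.9 × 10³) = 9.262 × 10⁹

9260000000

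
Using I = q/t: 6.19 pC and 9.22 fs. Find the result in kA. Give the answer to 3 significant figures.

(6.19 × 10⁻¹²) / (9.22 × 10⁻¹⁵) = 0.67137 × 10³ A

0.671 kA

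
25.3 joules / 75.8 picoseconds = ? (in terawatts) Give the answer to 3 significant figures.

0.334 terawatts

(25.3) / (75.8e-12) = 0.33377e12 W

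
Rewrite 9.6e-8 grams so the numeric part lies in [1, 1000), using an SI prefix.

= 96e-9 grams; 1e-9 is nano.

96 nanograms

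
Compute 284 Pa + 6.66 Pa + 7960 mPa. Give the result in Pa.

In Pa:
  284 Pa → 284
  6.66 Pa → 6.66
  7960 mPa = 7960e-3 Pa = 7.96
Sum: 284 + 6.66 + 7.96 = 298.62

298.62 Pa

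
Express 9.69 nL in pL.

9690 pL

nano = 1e-9, pico = 1e-12; factor is 1e3.
9.69 × 1e3 = 9690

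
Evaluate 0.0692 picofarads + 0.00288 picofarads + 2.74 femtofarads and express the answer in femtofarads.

In femtofarads:
  0.0692 picofarads = 0.0692 × 10^3 femtofarads = 69.2
  0.00288 picofarads = 0.00288 × 10^3 femtofarads = 2.88
  2.74 femtofarads → 2.74
Sum: 69.2 + 2.88 + 2.74 = 74.82

74.82 femtofarads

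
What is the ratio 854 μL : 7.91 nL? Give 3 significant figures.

(854 × 10^-6) / (7.91 × 10^-9) = 108 × 10^3

108000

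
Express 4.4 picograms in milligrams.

pico = 10^-12, milli = 10^-3; factor is 10^-9.
4.4 × 10^-9 = 0.0000000044

0.0000000044 milligrams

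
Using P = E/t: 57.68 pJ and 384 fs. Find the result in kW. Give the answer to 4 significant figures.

(57.68 × 10⁻¹²) / (384 × 10⁻¹⁵) = 0.150208 × 10³ W

0.1502 kW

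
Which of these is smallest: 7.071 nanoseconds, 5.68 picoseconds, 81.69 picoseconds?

5.68 picoseconds

7.071 nanoseconds = 0.000000007071 seconds
5.68 picoseconds = 0.00000000000568 seconds
81.69 picoseconds = 0.00000000008169 seconds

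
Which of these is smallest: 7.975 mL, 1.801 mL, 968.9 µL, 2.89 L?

968.9 µL

7.975 mL = 0.007975 L
1.801 mL = 0.001801 L
968.9 µL = 0.0009689 L
2.89 L = 2.89 L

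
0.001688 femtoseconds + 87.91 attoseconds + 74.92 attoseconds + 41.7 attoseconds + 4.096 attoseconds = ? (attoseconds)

210.314 attoseconds

In attoseconds:
  0.001688 femtoseconds = 0.001688 × 10^3 attoseconds = 1.688
  87.91 attoseconds → 87.91
  74.92 attoseconds → 74.92
  41.7 attoseconds → 41.7
  4.096 attoseconds → 4.096
Sum: 1.688 + 87.91 + 74.92 + 41.7 + 4.096 = 210.314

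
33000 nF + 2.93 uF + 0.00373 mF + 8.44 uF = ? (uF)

48.1 uF

In uF:
  33000 nF = 33000 × 10⁻³ uF = 33
  2.93 uF → 2.93
  0.00373 mF = 0.00373 × 10³ uF = 3.73
  8.44 uF → 8.44
Sum: 33 + 2.93 + 3.73 + 8.44 = 48.1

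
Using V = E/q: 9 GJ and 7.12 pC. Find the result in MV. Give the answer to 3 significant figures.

1260000000000000 MV

(9 × 10⁹) / (7.12 × 10⁻¹²) = 1.264 × 10²¹ V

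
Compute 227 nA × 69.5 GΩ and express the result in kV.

227 × 10^-9 × 69.5 × 10^9 = 15776.5 V

15.7765 kV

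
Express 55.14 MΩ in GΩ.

0.05514 GΩ

mega = 10⁶, giga = 10⁹; factor is 10⁻³.
55.14 × 10⁻³ = 0.05514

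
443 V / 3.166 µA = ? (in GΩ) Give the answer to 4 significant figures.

0.1399 GΩ

(443) / (3.166 × 10^-6) = 139.924 × 10^6 Ω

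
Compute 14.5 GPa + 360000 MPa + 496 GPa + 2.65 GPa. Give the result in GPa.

In GPa:
  14.5 GPa → 14.5
  360000 MPa = 360000 × 10⁻³ GPa = 360
  496 GPa → 496
  2.65 GPa → 2.65
Sum: 14.5 + 360 + 496 + 2.65 = 873.15

873.15 GPa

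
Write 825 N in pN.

825000000000000 pN

(no prefix) = 1e0, pico = 1e-12; factor is 1e12.
825 × 1e12 = 825000000000000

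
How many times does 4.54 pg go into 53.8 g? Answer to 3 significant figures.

(53.8) / (4.54 × 10^-12) = 11.85 × 10^12

11900000000000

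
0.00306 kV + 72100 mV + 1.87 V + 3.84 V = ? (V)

In V:
  0.00306 kV = 0.00306e3 V = 3.06
  72100 mV = 72100e-3 V = 72.1
  1.87 V → 1.87
  3.84 V → 3.84
Sum: 3.06 + 72.1 + 1.87 + 3.84 = 80.87

80.87 V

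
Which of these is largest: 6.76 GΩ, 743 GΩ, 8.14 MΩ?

743 GΩ

6.76 GΩ = 6760000000 Ω
743 GΩ = 743000000000 Ω
8.14 MΩ = 8140000 Ω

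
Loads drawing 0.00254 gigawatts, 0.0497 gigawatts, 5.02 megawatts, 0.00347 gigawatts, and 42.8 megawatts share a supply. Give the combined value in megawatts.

103.53 megawatts

In megawatts:
  0.00254 gigawatts = 0.00254e3 megawatts = 2.54
  0.0497 gigawatts = 0.0497e3 megawatts = 49.7
  5.02 megawatts → 5.02
  0.00347 gigawatts = 0.00347e3 megawatts = 3.47
  42.8 megawatts → 42.8
Sum: 2.54 + 49.7 + 5.02 + 3.47 + 42.8 = 103.53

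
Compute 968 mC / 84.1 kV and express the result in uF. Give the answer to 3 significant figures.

11.5 uF

(968 × 10^-3) / (84.1 × 10^3) = 11.51 × 10^-6 F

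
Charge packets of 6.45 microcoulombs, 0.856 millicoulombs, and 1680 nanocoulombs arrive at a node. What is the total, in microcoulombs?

In microcoulombs:
  6.45 microcoulombs → 6.45
  0.856 millicoulombs = 0.856e3 microcoulombs = 856
  1680 nanocoulombs = 1680e-3 microcoulombs = 1.68
Sum: 6.45 + 856 + 1.68 = 864.13

864.13 microcoulombs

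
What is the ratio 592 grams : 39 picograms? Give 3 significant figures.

(592) / (39e-12) = 15.18e12

15200000000000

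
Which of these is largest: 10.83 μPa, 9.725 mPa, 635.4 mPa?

10.83 μPa = 0.00001083 Pa
9.725 mPa = 0.009725 Pa
635.4 mPa = 0.6354 Pa

635.4 mPa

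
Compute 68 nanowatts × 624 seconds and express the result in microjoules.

68 × 10^-9 × 624 = 42432 × 10^-9 J

42.432 microjoules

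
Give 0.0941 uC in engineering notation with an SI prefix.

94.1 nC

= 94.1 × 10⁻⁹ C; 10⁻⁹ is nano.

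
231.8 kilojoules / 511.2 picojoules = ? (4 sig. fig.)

(231.8 × 10^3) / (511.2 × 10^-12) = 0.45344 × 10^15

453400000000000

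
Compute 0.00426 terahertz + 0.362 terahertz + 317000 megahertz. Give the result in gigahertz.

683.26 gigahertz

In gigahertz:
  0.00426 terahertz = 0.00426e3 gigahertz = 4.26
  0.362 terahertz = 0.362e3 gigahertz = 362
  317000 megahertz = 317000e-3 gigahertz = 317
Sum: 4.26 + 362 + 317 = 683.26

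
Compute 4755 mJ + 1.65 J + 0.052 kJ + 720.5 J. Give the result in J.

In J:
  4755 mJ = 4755 × 10^-3 J = 4.755
  1.65 J → 1.65
  0.052 kJ = 0.052 × 10^3 J = 52
  720.5 J → 720.5
Sum: 4.755 + 1.65 + 52 + 720.5 = 778.905

778.905 J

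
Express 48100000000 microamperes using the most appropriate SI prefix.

= 48.1 × 10^3 amperes; 10^3 is kilo.

48.1 kiloamperes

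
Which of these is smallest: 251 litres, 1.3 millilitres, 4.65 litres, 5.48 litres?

1.3 millilitres

251 litres = 251 litres
1.3 millilitres = 0.0013 litres
4.65 litres = 4.65 litres
5.48 litres = 5.48 litres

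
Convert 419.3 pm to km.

pico = 10^-12, kilo = 10^3; factor is 10^-15.
419.3 × 10^-15 = 0.0000000000004193

0.0000000000004193 km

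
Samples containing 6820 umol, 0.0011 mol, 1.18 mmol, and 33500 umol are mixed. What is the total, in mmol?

In mmol:
  6820 umol = 6820 × 10^-3 mmol = 6.82
  0.0011 mol = 0.0011 × 10^3 mmol = 1.1
  1.18 mmol → 1.18
  33500 umol = 33500 × 10^-3 mmol = 33.5
Sum: 6.82 + 1.1 + 1.18 + 33.5 = 42.6

42.6 mmol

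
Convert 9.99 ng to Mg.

0.00000000000000999 Mg

nano = 10^-9, mega = 10^6; factor is 10^-15.
9.99 × 10^-15 = 0.00000000000000999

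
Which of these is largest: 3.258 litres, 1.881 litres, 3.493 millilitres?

3.258 litres

3.258 litres = 3.258 litres
1.881 litres = 1.881 litres
3.493 millilitres = 0.003493 litres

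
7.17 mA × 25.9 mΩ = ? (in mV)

0.185703 mV

7.17 × 10^-3 × 25.9 × 10^-3 = 185.703 × 10^-6 V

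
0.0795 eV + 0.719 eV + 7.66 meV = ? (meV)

806.16 meV

In meV:
  0.0795 eV = 0.0795 × 10^3 meV = 79.5
  0.719 eV = 0.719 × 10^3 meV = 719
  7.66 meV → 7.66
Sum: 79.5 + 719 + 7.66 = 806.16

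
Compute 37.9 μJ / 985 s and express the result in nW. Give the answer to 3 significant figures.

(37.9 × 10^-6) / (985) = 0.038477 × 10^-6 W

38.5 nW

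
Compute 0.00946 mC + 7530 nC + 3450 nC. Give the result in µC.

20.44 µC

In µC:
  0.00946 mC = 0.00946 × 10^3 µC = 9.46
  7530 nC = 7530 × 10^-3 µC = 7.53
  3450 nC = 3450 × 10^-3 µC = 3.45
Sum: 9.46 + 7.53 + 3.45 = 20.44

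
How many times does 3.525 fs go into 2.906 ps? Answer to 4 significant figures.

824.4

(2.906 × 10^-12) / (3.525 × 10^-15) = 0.8244 × 10^3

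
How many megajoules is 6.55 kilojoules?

0.00655 megajoules

kilo = 1e3, mega = 1e6; factor is 1e-3.
6.55 × 1e-3 = 0.00655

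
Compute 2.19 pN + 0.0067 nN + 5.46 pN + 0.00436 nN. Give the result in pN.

18.71 pN

In pN:
  2.19 pN → 2.19
  0.0067 nN = 0.0067 × 10³ pN = 6.7
  5.46 pN → 5.46
  0.00436 nN = 0.00436 × 10³ pN = 4.36
Sum: 2.19 + 6.7 + 5.46 + 4.36 = 18.71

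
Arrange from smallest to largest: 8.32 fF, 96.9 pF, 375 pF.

8.32 fF < 96.9 pF < 375 pF

8.32 fF = 0.00000000000000832 F
96.9 pF = 0.0000000000969 F
375 pF = 0.000000000375 F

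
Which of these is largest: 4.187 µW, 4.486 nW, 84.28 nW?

4.187 µW = 0.000004187 W
4.486 nW = 0.000000004486 W
84.28 nW = 0.00000008428 W

4.187 µW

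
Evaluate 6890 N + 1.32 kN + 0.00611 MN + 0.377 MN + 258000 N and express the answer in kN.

649.32 kN

In kN:
  6890 N = 6890 × 10^-3 kN = 6.89
  1.32 kN → 1.32
  0.00611 MN = 0.00611 × 10^3 kN = 6.11
  0.377 MN = 0.377 × 10^3 kN = 377
  258000 N = 258000 × 10^-3 kN = 258
Sum: 6.89 + 1.32 + 6.11 + 377 + 258 = 649.32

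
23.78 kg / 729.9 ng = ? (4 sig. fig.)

32580000000

(23.78e3) / (729.9e-9) = 0.03258e12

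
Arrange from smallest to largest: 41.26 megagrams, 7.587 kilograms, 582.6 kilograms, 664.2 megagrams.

41.26 megagrams = 41260000 grams
7.587 kilograms = 7587 grams
582.6 kilograms = 582600 grams
664.2 megagrams = 664200000 grams

7.587 kilograms < 582.6 kilograms < 41.26 megagrams < 664.2 megagrams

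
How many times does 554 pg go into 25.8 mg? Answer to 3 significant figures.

(25.8e-3) / (554e-12) = 0.04657e9

46600000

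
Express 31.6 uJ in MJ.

0.0000000000316 MJ

micro = 10⁻⁶, mega = 10⁶; factor is 10⁻¹².
31.6 × 10⁻¹² = 0.0000000000316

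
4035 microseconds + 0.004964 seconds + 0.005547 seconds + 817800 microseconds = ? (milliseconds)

832.346 milliseconds

In milliseconds:
  4035 microseconds = 4035 × 10⁻³ milliseconds = 4.035
  0.004964 seconds = 0.004964 × 10³ milliseconds = 4.964
  0.005547 seconds = 0.005547 × 10³ milliseconds = 5.547
  817800 microseconds = 817800 × 10⁻³ milliseconds = 817.8
Sum: 4.035 + 4.964 + 5.547 + 817.8 = 832.346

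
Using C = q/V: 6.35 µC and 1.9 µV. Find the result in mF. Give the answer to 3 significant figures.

3340 mF

(6.35e-6) / (1.9e-6) = 3.3421 F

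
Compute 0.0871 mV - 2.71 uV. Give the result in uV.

In uV:
  0.0871 mV = 0.0871 × 10³ uV = 87.1
  2.71 uV → 2.71
Difference: 87.1 - 2.71 = 84.39

84.39 uV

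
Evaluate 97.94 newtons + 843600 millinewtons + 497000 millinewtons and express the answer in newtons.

1438.54 newtons

In newtons:
  97.94 newtons → 97.94
  843600 millinewtons = 843600 × 10^-3 newtons = 843.6
  497000 millinewtons = 497000 × 10^-3 newtons = 497
Sum: 97.94 + 843.6 + 497 = 1438.54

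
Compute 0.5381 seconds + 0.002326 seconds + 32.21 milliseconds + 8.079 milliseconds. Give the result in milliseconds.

580.715 milliseconds

In milliseconds:
  0.5381 seconds = 0.5381 × 10^3 milliseconds = 538.1
  0.002326 seconds = 0.002326 × 10^3 milliseconds = 2.326
  32.21 milliseconds → 32.21
  8.079 milliseconds → 8.079
Sum: 538.1 + 2.326 + 32.21 + 8.079 = 580.715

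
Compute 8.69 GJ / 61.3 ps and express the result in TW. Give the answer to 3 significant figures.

142000000 TW

(8.69 × 10⁹) / (61.3 × 10⁻¹²) = 0.14176 × 10²¹ W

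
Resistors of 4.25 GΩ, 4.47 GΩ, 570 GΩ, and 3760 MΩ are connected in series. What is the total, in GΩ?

In GΩ:
  4.25 GΩ → 4.25
  4.47 GΩ → 4.47
  570 GΩ → 570
  3760 MΩ = 3760e-3 GΩ = 3.76
Sum: 4.25 + 4.47 + 570 + 3.76 = 582.48

582.48 GΩ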